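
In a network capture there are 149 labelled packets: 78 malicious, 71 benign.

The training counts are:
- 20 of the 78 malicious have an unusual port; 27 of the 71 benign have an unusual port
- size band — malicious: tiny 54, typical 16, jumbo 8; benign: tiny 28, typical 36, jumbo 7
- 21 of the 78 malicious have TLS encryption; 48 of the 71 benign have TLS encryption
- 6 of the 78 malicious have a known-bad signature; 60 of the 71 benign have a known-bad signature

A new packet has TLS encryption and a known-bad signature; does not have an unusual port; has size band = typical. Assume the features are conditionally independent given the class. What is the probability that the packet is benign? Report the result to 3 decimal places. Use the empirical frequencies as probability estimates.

malicious: (78/149) × (58/78) × (16/78) × (21/78) × (6/78) ≈ 0.00165367
benign: (71/149) × (44/71) × (36/71) × (48/71) × (60/71) ≈ 0.0855434
P(benign | x) = 0.0855434 / 0.08719707 ≈ 0.981

0.981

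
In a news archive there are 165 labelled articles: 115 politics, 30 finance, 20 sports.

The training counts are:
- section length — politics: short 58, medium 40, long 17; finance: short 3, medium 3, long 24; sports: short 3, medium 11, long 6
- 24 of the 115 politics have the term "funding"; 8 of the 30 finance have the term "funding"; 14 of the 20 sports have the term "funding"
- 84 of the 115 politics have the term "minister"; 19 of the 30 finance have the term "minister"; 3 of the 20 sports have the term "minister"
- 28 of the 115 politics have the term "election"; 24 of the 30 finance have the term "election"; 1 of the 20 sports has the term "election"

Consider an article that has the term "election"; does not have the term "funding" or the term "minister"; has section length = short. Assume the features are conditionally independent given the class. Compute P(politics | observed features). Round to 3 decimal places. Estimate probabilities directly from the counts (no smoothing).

politics: (115/165) × (58/115) × (91/115) × (31/115) × (28/115) ≈ 0.0182563
finance: (30/165) × (3/30) × (22/30) × (11/30) × (24/30) ≈ 0.00391111
sports: (20/165) × (3/20) × (6/20) × (17/20) × (1/20) ≈ 0.000231818
P(politics | x) = 0.0182563 / 0.022399228 ≈ 0.815

0.815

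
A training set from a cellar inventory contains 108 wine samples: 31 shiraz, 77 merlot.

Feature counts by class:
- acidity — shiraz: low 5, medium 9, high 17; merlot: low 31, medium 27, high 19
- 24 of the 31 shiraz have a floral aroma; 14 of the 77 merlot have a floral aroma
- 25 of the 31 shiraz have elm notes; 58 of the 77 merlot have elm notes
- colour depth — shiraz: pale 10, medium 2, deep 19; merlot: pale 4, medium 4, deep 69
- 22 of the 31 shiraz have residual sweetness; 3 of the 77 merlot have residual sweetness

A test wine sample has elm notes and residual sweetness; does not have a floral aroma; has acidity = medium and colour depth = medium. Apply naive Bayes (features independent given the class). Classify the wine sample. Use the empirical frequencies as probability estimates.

shiraz: (31/108) × (9/31) × (7/31) × (25/31) × (2/31) × (22/31) ≈ 0.000694805
merlot: (77/108) × (27/77) × (63/77) × (58/77) × (4/77) × (3/77) ≈ 0.000311836
Highest score → shiraz.

shiraz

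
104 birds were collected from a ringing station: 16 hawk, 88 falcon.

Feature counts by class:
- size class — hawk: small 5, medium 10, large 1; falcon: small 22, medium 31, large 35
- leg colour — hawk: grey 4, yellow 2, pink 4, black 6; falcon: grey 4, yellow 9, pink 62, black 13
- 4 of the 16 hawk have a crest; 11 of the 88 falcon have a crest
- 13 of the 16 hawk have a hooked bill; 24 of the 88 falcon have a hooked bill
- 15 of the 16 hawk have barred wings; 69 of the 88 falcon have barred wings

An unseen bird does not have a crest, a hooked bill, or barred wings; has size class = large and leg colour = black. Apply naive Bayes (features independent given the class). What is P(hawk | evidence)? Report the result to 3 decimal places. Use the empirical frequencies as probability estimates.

hawk: (16/104) × (1/16) × (6/16) × (12/16) × (3/16) × (1/16) ≈ 0.0000316913
falcon: (88/104) × (35/88) × (13/88) × (77/88) × (64/88) × (19/88) ≈ 0.0068308
P(hawk | x) = 0.0000316913 / 0.0068624913 ≈ 0.005

0.005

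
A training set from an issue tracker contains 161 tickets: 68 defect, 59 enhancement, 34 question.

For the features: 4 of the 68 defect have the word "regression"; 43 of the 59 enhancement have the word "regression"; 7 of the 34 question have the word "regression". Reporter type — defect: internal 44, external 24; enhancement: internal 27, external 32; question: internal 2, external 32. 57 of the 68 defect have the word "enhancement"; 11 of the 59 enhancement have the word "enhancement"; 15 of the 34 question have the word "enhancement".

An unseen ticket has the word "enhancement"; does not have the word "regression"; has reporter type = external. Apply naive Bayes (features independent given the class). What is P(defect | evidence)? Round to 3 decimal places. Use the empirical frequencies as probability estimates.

0.596

defect: (68/161) × (64/68) × (24/68) × (57/68) ≈ 0.117604
enhancement: (59/161) × (16/59) × (32/59) × (11/59) ≈ 0.0100492
question: (34/161) × (27/34) × (32/34) × (15/34) ≈ 0.069634
P(defect | x) = 0.117604 / 0.1972872 ≈ 0.596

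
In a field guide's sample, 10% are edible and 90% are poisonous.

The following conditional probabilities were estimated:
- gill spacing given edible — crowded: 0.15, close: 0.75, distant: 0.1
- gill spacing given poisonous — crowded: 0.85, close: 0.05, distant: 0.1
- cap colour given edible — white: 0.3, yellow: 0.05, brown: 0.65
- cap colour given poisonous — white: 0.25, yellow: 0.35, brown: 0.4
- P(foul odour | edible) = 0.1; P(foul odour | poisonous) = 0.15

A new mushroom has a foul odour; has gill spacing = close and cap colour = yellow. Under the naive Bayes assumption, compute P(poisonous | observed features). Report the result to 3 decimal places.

0.863

edible: 0.1 × 0.75 × 0.05 × 0.1 = 0.000375
poisonous: 0.9 × 0.05 × 0.35 × 0.15 = 0.0023625
P(poisonous | x) = 0.0023625 / 0.0027375 ≈ 0.863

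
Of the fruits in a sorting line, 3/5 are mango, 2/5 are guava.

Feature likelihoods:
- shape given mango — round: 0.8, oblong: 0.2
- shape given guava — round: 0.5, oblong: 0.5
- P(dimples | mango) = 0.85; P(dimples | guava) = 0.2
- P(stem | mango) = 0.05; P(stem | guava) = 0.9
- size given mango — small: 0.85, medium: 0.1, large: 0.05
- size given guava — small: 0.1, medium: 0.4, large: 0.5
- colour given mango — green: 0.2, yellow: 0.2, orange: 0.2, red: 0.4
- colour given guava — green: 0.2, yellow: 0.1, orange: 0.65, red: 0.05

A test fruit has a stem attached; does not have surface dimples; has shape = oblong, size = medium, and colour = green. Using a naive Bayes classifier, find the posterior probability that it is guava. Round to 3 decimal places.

mango: 0.6 × 0.2 × (1−0.85) × 0.05 × 0.1 × 0.2 = 0.000018
guava: 0.4 × 0.5 × (1−0.2) × 0.9 × 0.4 × 0.2 = 0.01152
P(guava | x) = 0.01152 / 0.011538 ≈ 0.998

0.998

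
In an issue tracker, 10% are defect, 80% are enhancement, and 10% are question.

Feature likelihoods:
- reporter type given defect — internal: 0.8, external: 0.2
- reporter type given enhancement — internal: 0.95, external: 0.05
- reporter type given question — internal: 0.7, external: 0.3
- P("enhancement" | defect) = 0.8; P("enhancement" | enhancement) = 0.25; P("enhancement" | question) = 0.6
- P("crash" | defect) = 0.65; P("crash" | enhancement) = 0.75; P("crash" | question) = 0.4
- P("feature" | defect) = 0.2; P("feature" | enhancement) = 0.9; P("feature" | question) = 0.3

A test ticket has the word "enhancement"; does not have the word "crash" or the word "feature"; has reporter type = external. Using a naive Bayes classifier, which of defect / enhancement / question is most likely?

defect: 0.1 × 0.2 × 0.8 × (1−0.65) × (1−0.2) = 0.00448
enhancement: 0.8 × 0.05 × 0.25 × (1−0.75) × (1−0.9) = 0.00025
question: 0.1 × 0.3 × 0.6 × (1−0.4) × (1−0.3) = 0.00756
Highest score → question.

question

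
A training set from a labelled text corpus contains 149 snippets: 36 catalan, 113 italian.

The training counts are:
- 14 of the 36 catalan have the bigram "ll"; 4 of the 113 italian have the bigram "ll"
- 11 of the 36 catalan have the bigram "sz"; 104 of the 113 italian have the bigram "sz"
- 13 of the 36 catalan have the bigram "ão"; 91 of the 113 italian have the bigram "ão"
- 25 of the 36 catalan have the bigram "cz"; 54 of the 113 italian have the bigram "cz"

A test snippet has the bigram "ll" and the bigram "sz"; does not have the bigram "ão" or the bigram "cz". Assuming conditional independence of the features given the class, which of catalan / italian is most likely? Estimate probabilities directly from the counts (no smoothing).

catalan

catalan: (36/149) × (14/36) × (11/36) × (23/36) × (11/36) ≈ 0.00560464
italian: (113/149) × (4/113) × (104/113) × (22/113) × (59/113) ≈ 0.00251158
Highest score → catalan.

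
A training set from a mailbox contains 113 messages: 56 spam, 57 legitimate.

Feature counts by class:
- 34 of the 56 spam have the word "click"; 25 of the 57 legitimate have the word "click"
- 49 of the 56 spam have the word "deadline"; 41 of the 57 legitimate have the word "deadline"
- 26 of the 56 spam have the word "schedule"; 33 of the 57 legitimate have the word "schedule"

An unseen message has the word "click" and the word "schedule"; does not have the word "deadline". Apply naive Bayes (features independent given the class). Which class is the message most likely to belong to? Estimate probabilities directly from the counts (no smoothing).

spam: (56/113) × (34/56) × (7/56) × (26/56) ≈ 0.0174621
legitimate: (57/113) × (25/57) × (16/57) × (33/57) ≈ 0.0359539
Highest score → legitimate.

legitimate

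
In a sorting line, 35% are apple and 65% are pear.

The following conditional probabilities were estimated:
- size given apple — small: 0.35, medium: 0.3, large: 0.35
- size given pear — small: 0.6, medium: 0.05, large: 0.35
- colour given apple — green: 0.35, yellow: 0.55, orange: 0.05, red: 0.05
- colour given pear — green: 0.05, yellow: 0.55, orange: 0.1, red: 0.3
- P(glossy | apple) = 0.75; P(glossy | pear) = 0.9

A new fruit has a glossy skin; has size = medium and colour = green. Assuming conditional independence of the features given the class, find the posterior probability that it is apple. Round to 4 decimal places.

0.9496

apple: 0.35 × 0.3 × 0.35 × 0.75 = 0.0275625
pear: 0.65 × 0.05 × 0.05 × 0.9 = 0.0014625
P(apple | x) = 0.0275625 / 0.029025 ≈ 0.9496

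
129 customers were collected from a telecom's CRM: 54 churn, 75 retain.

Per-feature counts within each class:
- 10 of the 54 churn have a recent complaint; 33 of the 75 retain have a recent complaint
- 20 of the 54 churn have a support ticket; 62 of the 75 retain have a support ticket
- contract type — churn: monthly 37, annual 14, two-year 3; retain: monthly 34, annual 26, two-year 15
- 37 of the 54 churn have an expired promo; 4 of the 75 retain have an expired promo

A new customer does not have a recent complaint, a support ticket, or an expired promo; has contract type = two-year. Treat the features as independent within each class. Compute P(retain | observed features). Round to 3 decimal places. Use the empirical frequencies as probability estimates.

churn: (54/129) × (44/54) × (34/54) × (3/54) × (17/54) ≈ 0.00375604
retain: (75/129) × (42/75) × (13/75) × (15/75) × (71/75) ≈ 0.0106849
P(retain | x) = 0.0106849 / 0.01444094 ≈ 0.740

0.740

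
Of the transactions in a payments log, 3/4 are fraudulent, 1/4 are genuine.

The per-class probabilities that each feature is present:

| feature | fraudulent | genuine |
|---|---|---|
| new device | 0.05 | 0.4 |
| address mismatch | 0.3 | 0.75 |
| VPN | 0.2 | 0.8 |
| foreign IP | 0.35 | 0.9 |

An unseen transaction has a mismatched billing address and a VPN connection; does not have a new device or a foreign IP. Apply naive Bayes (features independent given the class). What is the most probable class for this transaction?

fraudulent: 0.75 × (1−0.05) × 0.3 × 0.2 × (1−0.35) = 0.0277875
genuine: 0.25 × (1−0.4) × 0.75 × 0.8 × (1−0.9) = 0.009
Highest score → fraudulent.

fraudulent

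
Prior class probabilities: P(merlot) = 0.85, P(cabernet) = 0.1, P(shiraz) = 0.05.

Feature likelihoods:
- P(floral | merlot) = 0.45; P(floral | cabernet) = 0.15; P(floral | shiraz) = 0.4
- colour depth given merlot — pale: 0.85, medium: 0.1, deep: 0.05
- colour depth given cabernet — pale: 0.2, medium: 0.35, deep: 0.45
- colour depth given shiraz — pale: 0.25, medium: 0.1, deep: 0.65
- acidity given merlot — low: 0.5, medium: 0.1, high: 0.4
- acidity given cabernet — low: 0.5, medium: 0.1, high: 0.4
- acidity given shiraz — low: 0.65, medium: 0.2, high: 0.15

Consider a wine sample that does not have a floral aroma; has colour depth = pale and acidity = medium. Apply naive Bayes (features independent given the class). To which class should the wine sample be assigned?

merlot

merlot: 0.85 × (1−0.45) × 0.85 × 0.1 = 0.0397375
cabernet: 0.1 × (1−0.15) × 0.2 × 0.1 = 0.0017
shiraz: 0.05 × (1−0.4) × 0.25 × 0.2 = 0.0015
Highest score → merlot.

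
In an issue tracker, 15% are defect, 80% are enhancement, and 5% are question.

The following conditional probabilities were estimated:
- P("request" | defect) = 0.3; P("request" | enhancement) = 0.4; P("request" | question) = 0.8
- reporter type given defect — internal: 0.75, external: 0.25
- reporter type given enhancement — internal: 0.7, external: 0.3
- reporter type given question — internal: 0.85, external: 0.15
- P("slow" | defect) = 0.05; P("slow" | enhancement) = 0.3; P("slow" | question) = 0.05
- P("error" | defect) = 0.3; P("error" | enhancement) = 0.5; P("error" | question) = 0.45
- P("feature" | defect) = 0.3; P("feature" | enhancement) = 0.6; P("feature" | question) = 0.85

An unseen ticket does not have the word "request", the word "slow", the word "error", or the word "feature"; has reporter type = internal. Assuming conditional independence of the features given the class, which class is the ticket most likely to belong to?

defect: 0.15 × (1−0.3) × 0.75 × (1−0.05) × (1−0.3) × (1−0.3) = 0.036658125
enhancement: 0.8 × (1−0.4) × 0.7 × (1−0.3) × (1−0.5) × (1−0.6) = 0.04704
question: 0.05 × (1−0.8) × 0.85 × (1−0.05) × (1−0.45) × (1−0.85) = 0.0006661875
Highest score → enhancement.

enhancement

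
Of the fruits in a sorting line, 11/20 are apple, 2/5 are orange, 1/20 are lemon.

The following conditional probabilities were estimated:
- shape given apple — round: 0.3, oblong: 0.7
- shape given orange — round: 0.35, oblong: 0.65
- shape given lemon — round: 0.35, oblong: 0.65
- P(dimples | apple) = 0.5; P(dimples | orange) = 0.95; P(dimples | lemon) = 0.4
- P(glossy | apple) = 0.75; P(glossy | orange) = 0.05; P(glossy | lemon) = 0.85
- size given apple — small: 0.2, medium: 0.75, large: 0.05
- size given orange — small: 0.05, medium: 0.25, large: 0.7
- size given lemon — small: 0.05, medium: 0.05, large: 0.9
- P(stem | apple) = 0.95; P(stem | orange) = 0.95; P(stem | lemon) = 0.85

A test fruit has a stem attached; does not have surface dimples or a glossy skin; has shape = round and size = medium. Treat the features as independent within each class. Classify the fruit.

apple: 0.55 × 0.3 × (1−0.5) × (1−0.75) × 0.75 × 0.95 = 0.0146953125
orange: 0.4 × 0.35 × (1−0.95) × (1−0.05) × 0.25 × 0.95 = 0.001579375
lemon: 0.05 × 0.35 × (1−0.4) × (1−0.85) × 0.05 × 0.85 = 0.0000669375
Highest score → apple.

apple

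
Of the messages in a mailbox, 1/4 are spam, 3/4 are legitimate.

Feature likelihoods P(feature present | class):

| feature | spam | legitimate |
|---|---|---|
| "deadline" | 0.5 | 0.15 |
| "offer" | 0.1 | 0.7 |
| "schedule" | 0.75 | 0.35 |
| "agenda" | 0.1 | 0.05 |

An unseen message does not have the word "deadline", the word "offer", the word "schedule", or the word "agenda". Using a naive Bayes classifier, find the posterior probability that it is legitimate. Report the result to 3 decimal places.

0.823

spam: 0.25 × (1−0.5) × (1−0.1) × (1−0.75) × (1−0.1) = 0.0253125
legitimate: 0.75 × (1−0.15) × (1−0.7) × (1−0.35) × (1−0.05) = 0.118096875
P(legitimate | x) = 0.118096875 / 0.143409375 ≈ 0.823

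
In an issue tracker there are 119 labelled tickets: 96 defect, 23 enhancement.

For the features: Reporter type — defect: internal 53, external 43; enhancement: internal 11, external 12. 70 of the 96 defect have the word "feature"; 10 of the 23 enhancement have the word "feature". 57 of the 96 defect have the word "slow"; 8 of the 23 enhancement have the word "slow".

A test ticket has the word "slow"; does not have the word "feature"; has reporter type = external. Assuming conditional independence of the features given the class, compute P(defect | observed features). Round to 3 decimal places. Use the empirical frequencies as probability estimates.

0.746

defect: (96/119) × (43/96) × (26/96) × (57/96) ≈ 0.0581068
enhancement: (23/119) × (12/23) × (13/23) × (8/23) ≈ 0.0198249
P(defect | x) = 0.0581068 / 0.0779317 ≈ 0.746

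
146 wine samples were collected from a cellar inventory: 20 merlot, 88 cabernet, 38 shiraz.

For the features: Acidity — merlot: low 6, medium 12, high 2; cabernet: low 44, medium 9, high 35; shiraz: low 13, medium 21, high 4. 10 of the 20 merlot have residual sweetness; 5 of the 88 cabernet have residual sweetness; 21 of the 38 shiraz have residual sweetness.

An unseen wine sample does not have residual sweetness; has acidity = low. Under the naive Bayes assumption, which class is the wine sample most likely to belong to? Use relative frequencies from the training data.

merlot: (20/146) × (6/20) × (10/20) ≈ 0.0205479
cabernet: (88/146) × (44/88) × (83/88) ≈ 0.284247
shiraz: (38/146) × (13/38) × (17/38) ≈ 0.0398342
Highest score → cabernet.

cabernet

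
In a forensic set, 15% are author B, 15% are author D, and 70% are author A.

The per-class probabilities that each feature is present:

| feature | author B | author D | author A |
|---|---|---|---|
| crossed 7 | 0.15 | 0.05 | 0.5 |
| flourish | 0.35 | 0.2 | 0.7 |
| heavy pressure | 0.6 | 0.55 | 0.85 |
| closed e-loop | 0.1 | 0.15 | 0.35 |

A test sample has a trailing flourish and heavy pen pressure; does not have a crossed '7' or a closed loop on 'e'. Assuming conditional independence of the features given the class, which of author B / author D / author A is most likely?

author A

author B: 0.15 × (1−0.15) × 0.35 × 0.6 × (1−0.1) = 0.0240975
author D: 0.15 × (1−0.05) × 0.2 × 0.55 × (1−0.15) = 0.01332375
author A: 0.7 × (1−0.5) × 0.7 × 0.85 × (1−0.35) = 0.1353625
Highest score → author A.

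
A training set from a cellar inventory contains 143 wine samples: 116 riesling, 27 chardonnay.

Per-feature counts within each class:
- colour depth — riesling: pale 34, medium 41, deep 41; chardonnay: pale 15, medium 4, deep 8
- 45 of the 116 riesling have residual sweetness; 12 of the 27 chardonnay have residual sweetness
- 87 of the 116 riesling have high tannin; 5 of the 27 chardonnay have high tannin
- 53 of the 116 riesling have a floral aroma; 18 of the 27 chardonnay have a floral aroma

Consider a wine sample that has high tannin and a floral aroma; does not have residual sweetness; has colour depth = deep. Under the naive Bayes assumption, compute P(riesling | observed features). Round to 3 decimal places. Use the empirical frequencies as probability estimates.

0.940

riesling: (116/143) × (41/116) × (71/116) × (87/116) × (53/116) ≈ 0.060135
chardonnay: (27/143) × (8/27) × (15/27) × (5/27) × (18/27) ≈ 0.00383704
P(riesling | x) = 0.060135 / 0.06397204 ≈ 0.940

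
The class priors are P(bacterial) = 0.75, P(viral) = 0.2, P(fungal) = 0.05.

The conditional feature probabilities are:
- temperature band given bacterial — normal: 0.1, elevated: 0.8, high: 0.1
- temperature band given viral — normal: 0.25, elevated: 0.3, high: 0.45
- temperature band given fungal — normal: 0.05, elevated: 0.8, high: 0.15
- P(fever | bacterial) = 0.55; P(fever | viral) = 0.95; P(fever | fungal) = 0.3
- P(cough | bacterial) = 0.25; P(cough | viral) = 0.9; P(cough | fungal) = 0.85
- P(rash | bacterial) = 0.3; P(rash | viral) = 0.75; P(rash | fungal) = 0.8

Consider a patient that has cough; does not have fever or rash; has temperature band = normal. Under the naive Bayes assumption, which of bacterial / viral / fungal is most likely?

bacterial

bacterial: 0.75 × 0.1 × (1−0.55) × 0.25 × (1−0.3) = 0.00590625
viral: 0.2 × 0.25 × (1−0.95) × 0.9 × (1−0.75) = 0.0005625
fungal: 0.05 × 0.05 × (1−0.3) × 0.85 × (1−0.8) = 0.0002975
Highest score → bacterial.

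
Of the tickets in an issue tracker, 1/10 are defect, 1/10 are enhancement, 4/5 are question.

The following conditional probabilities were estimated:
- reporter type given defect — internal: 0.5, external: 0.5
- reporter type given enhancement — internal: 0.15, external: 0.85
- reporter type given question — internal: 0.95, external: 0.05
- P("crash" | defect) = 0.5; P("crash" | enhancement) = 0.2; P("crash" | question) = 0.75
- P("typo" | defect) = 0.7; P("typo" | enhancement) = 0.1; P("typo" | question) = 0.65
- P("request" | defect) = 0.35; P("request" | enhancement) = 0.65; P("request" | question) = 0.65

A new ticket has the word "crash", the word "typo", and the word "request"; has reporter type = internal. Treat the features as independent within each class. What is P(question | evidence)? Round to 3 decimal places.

defect: 0.1 × 0.5 × 0.5 × 0.7 × 0.35 = 0.006125
enhancement: 0.1 × 0.15 × 0.2 × 0.1 × 0.65 = 0.000195
question: 0.8 × 0.95 × 0.75 × 0.65 × 0.65 = 0.240825
P(question | x) = 0.240825 / 0.247145 ≈ 0.974

0.974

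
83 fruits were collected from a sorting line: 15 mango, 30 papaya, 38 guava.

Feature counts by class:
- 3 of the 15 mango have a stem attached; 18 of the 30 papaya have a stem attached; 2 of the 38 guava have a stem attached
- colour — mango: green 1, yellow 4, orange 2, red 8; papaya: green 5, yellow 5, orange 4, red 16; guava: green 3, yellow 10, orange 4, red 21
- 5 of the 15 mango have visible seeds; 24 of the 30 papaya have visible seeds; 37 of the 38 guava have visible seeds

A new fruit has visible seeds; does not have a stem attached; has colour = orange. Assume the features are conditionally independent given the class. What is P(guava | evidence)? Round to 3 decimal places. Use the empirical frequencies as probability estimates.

0.670

mango: (15/83) × (12/15) × (2/15) × (5/15) ≈ 0.0064257
papaya: (30/83) × (12/30) × (4/30) × (24/30) ≈ 0.0154217
guava: (38/83) × (36/38) × (4/38) × (37/38) ≈ 0.0444548
P(guava | x) = 0.0444548 / 0.0663022 ≈ 0.670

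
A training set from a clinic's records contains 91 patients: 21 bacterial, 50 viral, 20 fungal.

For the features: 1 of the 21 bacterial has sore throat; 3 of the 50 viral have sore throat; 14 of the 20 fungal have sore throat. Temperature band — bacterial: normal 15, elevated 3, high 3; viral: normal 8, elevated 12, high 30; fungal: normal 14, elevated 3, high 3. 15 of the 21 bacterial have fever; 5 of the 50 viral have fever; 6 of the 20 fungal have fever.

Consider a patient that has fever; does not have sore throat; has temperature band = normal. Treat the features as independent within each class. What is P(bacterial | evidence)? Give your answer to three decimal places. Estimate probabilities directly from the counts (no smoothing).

bacterial: (21/91) × (20/21) × (15/21) × (15/21) ≈ 0.112133
viral: (50/91) × (47/50) × (8/50) × (5/50) ≈ 0.00826374
fungal: (20/91) × (6/20) × (14/20) × (6/20) ≈ 0.0138462
P(bacterial | x) = 0.112133 / 0.13424294 ≈ 0.835

0.835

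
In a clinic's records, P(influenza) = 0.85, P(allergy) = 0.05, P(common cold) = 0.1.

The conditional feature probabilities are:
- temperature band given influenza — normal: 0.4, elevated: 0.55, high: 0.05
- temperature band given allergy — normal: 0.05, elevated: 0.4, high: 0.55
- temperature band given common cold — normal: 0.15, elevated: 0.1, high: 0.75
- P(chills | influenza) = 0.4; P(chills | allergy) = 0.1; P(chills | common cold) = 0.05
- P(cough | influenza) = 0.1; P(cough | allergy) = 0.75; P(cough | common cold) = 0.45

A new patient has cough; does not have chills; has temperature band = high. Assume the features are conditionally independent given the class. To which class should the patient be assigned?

influenza: 0.85 × 0.05 × (1−0.4) × 0.1 = 0.00255
allergy: 0.05 × 0.55 × (1−0.1) × 0.75 = 0.0185625
common cold: 0.1 × 0.75 × (1−0.05) × 0.45 = 0.0320625
Highest score → common cold.

common cold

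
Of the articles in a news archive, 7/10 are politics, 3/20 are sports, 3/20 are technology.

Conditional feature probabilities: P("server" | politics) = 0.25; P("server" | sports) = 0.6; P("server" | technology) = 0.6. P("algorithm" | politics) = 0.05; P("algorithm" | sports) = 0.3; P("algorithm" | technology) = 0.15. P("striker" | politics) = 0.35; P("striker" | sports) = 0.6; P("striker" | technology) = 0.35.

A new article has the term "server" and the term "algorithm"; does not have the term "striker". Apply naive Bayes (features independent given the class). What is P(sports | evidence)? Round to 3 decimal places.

0.428

politics: 0.7 × 0.25 × 0.05 × (1−0.35) = 0.0056875
sports: 0.15 × 0.6 × 0.3 × (1−0.6) = 0.0108
technology: 0.15 × 0.6 × 0.15 × (1−0.35) = 0.008775
P(sports | x) = 0.0108 / 0.0252625 ≈ 0.428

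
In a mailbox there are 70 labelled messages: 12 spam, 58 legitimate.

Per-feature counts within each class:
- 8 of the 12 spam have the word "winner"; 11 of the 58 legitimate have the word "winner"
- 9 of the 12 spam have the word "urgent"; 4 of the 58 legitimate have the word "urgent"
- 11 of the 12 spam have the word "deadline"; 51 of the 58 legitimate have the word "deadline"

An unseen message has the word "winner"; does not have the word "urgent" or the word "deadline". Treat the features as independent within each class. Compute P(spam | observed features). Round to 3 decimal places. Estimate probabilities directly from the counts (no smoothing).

spam: (12/70) × (8/12) × (3/12) × (1/12) ≈ 0.00238095
legitimate: (58/70) × (11/58) × (54/58) × (7/58) ≈ 0.0176576
P(spam | x) = 0.00238095 / 0.02003855 ≈ 0.119

0.119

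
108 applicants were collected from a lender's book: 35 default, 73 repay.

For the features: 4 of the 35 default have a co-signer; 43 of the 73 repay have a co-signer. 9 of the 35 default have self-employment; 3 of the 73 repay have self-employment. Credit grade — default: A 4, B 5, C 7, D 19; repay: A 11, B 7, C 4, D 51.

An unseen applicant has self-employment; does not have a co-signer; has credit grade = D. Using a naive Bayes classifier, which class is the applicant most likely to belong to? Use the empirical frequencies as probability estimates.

default

default: (35/108) × (31/35) × (9/35) × (19/35) ≈ 0.040068
repay: (73/108) × (30/73) × (3/73) × (51/73) ≈ 0.00797523
Highest score → default.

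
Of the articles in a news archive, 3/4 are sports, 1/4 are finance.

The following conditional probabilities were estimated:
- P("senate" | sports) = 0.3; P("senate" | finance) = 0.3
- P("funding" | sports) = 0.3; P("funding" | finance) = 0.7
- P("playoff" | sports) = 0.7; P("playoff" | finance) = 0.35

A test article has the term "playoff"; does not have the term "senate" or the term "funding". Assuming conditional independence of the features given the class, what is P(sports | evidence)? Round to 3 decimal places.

sports: 0.75 × (1−0.3) × (1−0.3) × 0.7 = 0.25725
finance: 0.25 × (1−0.3) × (1−0.7) × 0.35 = 0.018375
P(sports | x) = 0.25725 / 0.275625 ≈ 0.933

0.933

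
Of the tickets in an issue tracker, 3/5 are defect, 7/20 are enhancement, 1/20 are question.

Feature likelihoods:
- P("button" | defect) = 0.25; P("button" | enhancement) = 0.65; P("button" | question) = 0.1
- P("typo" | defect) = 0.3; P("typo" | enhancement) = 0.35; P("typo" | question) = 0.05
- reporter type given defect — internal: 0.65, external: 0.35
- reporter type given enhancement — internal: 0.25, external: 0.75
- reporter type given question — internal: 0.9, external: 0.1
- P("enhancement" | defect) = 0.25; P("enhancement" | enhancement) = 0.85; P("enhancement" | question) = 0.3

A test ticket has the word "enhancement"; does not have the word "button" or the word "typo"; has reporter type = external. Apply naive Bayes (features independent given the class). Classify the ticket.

defect: 0.6 × (1−0.25) × (1−0.3) × 0.35 × 0.25 = 0.0275625
enhancement: 0.35 × (1−0.65) × (1−0.35) × 0.75 × 0.85 = 0.0507609375
question: 0.05 × (1−0.1) × (1−0.05) × 0.1 × 0.3 = 0.0012825
Highest score → enhancement.

enhancement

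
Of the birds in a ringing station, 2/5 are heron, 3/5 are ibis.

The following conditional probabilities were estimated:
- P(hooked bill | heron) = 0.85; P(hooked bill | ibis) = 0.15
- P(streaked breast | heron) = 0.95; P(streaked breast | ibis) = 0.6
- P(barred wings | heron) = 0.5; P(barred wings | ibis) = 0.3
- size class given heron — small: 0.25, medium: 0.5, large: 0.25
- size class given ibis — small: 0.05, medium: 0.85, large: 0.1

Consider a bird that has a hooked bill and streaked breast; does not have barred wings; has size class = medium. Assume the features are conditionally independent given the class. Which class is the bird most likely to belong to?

heron

heron: 0.4 × 0.85 × 0.95 × (1−0.5) × 0.5 = 0.08075
ibis: 0.6 × 0.15 × 0.6 × (1−0.3) × 0.85 = 0.03213
Highest score → heron.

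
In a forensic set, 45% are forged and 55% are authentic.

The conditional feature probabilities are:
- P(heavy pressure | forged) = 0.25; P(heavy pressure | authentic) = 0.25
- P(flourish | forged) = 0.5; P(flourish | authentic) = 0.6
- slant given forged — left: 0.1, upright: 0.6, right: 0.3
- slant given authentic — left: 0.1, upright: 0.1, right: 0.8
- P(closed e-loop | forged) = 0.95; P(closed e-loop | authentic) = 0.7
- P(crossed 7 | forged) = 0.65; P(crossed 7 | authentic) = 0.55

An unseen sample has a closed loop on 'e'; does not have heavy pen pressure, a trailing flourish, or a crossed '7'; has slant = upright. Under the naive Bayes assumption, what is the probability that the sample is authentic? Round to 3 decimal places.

0.134

forged: 0.45 × (1−0.25) × (1−0.5) × 0.6 × 0.95 × (1−0.65) = 0.033665625
authentic: 0.55 × (1−0.25) × (1−0.6) × 0.1 × 0.7 × (1−0.55) = 0.0051975
P(authentic | x) = 0.0051975 / 0.038863125 ≈ 0.134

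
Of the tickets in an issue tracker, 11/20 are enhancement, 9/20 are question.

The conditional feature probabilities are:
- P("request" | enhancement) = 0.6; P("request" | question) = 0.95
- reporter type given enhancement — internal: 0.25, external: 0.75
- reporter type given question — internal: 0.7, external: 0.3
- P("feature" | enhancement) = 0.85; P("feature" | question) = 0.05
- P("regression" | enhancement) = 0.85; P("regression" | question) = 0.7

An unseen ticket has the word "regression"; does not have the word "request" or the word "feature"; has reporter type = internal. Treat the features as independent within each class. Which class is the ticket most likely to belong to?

question

enhancement: 0.55 × (1−0.6) × 0.25 × (1−0.85) × 0.85 = 0.0070125
question: 0.45 × (1−0.95) × 0.7 × (1−0.05) × 0.7 = 0.01047375
Highest score → question.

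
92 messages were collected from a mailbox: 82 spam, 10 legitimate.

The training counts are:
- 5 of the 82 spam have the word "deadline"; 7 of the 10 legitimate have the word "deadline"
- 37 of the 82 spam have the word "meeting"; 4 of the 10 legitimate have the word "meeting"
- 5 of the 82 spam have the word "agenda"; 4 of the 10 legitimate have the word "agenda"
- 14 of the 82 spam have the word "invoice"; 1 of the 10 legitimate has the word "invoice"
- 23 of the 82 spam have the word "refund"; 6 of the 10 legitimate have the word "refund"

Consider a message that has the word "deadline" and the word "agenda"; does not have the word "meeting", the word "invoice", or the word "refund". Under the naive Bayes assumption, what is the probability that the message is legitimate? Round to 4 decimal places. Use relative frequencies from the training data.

0.8583

spam: (82/92) × (5/82) × (45/82) × (5/82) × (68/82) × (59/82) ≈ 0.0010851
legitimate: (10/92) × (7/10) × (6/10) × (4/10) × (9/10) × (4/10) ≈ 0.00657391
P(legitimate | x) = 0.00657391 / 0.00765901 ≈ 0.8583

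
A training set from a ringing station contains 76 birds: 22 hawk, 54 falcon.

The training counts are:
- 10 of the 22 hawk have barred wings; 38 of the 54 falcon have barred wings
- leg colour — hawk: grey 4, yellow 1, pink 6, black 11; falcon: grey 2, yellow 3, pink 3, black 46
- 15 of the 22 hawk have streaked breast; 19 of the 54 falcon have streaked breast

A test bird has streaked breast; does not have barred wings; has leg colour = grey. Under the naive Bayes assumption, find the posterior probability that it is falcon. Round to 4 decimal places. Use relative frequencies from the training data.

hawk: (22/76) × (12/22) × (4/22) × (15/22) ≈ 0.0195737
falcon: (54/76) × (16/54) × (2/54) × (19/54) ≈ 0.00274348
P(falcon | x) = 0.00274348 / 0.02231718 ≈ 0.1229

0.1229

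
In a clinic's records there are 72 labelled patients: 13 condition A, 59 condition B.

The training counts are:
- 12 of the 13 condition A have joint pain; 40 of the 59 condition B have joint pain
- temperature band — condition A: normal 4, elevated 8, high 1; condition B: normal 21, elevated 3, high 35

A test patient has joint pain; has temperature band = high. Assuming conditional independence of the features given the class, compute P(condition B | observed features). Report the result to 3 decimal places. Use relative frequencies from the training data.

0.963

condition A: (13/72) × (12/13) × (1/13) ≈ 0.0128205
condition B: (59/72) × (40/59) × (35/59) ≈ 0.329567
P(condition B | x) = 0.329567 / 0.3423875 ≈ 0.963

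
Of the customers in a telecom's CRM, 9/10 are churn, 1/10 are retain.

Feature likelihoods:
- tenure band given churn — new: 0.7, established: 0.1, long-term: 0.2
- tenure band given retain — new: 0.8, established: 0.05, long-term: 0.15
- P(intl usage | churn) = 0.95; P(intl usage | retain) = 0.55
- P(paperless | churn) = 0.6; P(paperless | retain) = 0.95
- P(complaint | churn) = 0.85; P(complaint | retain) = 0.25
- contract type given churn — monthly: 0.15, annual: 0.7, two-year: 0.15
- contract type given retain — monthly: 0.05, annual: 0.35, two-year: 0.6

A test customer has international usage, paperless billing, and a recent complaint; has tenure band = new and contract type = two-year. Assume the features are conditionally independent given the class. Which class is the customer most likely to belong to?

churn

churn: 0.9 × 0.7 × 0.95 × 0.6 × 0.85 × 0.15 = 0.04578525
retain: 0.1 × 0.8 × 0.55 × 0.95 × 0.25 × 0.6 = 0.00627
Highest score → churn.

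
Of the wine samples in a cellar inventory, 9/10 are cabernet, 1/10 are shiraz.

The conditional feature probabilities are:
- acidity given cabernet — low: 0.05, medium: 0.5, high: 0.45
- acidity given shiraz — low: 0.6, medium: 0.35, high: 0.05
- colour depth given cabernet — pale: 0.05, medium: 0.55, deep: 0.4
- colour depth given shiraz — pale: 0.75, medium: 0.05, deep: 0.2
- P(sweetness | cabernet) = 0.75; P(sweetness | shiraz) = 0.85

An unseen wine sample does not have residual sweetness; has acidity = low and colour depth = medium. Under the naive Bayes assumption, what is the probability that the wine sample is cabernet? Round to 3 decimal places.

cabernet: 0.9 × 0.05 × 0.55 × (1−0.75) = 0.0061875
shiraz: 0.1 × 0.6 × 0.05 × (1−0.85) = 0.00045
P(cabernet | x) = 0.0061875 / 0.0066375 ≈ 0.932

0.932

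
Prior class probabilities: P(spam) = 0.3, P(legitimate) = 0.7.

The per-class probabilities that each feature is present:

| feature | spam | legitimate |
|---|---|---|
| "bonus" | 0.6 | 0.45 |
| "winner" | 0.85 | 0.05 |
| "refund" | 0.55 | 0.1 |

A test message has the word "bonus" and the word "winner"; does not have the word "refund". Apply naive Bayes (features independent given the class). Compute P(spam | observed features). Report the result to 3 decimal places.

spam: 0.3 × 0.6 × 0.85 × (1−0.55) = 0.06885
legitimate: 0.7 × 0.45 × 0.05 × (1−0.1) = 0.014175
P(spam | x) = 0.06885 / 0.083025 ≈ 0.829

0.829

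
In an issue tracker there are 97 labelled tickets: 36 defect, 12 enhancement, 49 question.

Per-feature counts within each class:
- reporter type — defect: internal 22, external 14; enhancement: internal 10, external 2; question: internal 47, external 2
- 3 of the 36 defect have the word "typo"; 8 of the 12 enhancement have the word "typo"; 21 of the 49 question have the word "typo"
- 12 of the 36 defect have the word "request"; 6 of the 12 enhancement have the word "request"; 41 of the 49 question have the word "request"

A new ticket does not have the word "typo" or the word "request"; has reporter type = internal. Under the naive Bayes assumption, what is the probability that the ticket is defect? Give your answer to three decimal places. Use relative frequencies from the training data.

0.690

defect: (36/97) × (22/36) × (33/36) × (24/36) ≈ 0.138603
enhancement: (12/97) × (10/12) × (4/12) × (6/12) ≈ 0.0171821
question: (49/97) × (47/49) × (28/49) × (8/49) ≈ 0.0452045
P(defect | x) = 0.138603 / 0.2009896 ≈ 0.690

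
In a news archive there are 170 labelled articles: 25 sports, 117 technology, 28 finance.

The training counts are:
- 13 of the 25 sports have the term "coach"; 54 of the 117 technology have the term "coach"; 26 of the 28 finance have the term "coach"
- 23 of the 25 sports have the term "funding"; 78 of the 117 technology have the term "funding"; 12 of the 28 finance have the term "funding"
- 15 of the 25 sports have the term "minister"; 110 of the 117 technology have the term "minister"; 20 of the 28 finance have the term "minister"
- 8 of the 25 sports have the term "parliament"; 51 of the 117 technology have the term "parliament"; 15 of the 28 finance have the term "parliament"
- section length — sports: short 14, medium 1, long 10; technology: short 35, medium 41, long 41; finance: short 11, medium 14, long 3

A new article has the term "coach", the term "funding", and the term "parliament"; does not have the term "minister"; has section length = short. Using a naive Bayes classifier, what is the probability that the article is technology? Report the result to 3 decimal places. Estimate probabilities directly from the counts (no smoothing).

sports: (25/170) × (13/25) × (23/25) × (10/25) × (8/25) × (14/25) ≈ 0.0050429
technology: (117/170) × (54/117) × (78/117) × (7/117) × (51/117) × (35/117) ≈ 0.00165208
finance: (28/170) × (26/28) × (12/28) × (8/28) × (15/28) × (11/28) ≈ 0.00394137
P(technology | x) = 0.00165208 / 0.01063635 ≈ 0.155

0.155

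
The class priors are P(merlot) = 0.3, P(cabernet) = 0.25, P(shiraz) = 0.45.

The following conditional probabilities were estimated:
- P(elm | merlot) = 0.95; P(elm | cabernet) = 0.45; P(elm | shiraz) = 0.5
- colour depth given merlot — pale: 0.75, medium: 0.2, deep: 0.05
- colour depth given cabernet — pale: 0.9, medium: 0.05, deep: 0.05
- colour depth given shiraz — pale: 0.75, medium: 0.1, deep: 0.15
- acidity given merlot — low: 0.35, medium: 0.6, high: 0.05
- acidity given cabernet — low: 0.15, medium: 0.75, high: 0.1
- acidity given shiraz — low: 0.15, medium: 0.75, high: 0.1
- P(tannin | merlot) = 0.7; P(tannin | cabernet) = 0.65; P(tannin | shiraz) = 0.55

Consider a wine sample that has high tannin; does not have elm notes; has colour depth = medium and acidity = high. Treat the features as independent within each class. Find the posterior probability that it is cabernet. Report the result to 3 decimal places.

merlot: 0.3 × (1−0.95) × 0.2 × 0.05 × 0.7 = 0.000105
cabernet: 0.25 × (1−0.45) × 0.05 × 0.1 × 0.65 = 0.000446875
shiraz: 0.45 × (1−0.5) × 0.1 × 0.1 × 0.55 = 0.0012375
P(cabernet | x) = 0.000446875 / 0.001789375 ≈ 0.250

0.250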